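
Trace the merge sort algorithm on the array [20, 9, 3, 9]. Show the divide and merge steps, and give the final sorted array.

Merge sort trace:

Split: [20, 9, 3, 9] -> [20, 9] and [3, 9]
  Split: [20, 9] -> [20] and [9]
  Merge: [20] + [9] -> [9, 20]
  Split: [3, 9] -> [3] and [9]
  Merge: [3] + [9] -> [3, 9]
Merge: [9, 20] + [3, 9] -> [3, 9, 9, 20]

Final sorted array: [3, 9, 9, 20]

The merge sort proceeds by recursively splitting the array and merging sorted halves.
After all merges, the sorted array is [3, 9, 9, 20].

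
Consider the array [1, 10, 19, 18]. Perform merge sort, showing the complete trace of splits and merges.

Merge sort trace:

Split: [1, 10, 19, 18] -> [1, 10] and [19, 18]
  Split: [1, 10] -> [1] and [10]
  Merge: [1] + [10] -> [1, 10]
  Split: [19, 18] -> [19] and [18]
  Merge: [19] + [18] -> [18, 19]
Merge: [1, 10] + [18, 19] -> [1, 10, 18, 19]

Final sorted array: [1, 10, 18, 19]

The merge sort proceeds by recursively splitting the array and merging sorted halves.
After all merges, the sorted array is [1, 10, 18, 19].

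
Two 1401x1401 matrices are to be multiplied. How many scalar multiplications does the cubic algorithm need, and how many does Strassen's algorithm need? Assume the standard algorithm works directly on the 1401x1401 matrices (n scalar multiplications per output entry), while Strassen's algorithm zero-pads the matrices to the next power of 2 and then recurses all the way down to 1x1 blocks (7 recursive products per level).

Matrix multiplication for 1401x1401 matrices:

Strassen's algorithm requires power-of-2 dimensions. Pad 1401x1401 to 2048x2048 (next power of 2).

Standard algorithm: 1401^3 = 2749884201 multiplications
Strassen's algorithm: 7^(log2(2048)) = 7^11 = 1977326743 multiplications
Savings: 2749884201 - 1977326743 = 772557458 multiplications

Standard: 2749884201 multiplications (1401^3). Strassen: 1977326743 multiplications (7^11, after padding to 2048x2048). Strassen reduces 8 recursive multiplications to 7 at each level.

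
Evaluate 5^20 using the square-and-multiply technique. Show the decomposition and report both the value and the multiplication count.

Computing 5^20 by squaring (build up from 5^1; each line after the first costs one multiplication):

5^1 = 5
5^2 = (5^1)^2 = 5^2 = 25
5^4 = (5^2)^2 = 25^2 = 625
5^5 = 5 * 5^4 = 5 * 625 = 3125
5^10 = (5^5)^2 = 3125^2 = 9765625
5^20 = (5^10)^2 = 9765625^2 = 95367431640625

Result: 95367431640625
Multiplications needed: 5 (5 lines after 5^1)

5^20 = 95367431640625. Using exponentiation by squaring, this requires 5 multiplications. The key idea: if the exponent is even, square the half-power; if odd, multiply by the base once.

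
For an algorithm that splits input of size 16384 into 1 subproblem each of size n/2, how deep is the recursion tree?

For divide and conquer with division factor 2:

Problem sizes at each level:
Level 0: 16384
Level 1: 8192
Level 2: 4096
Level 3: 2048
Level 4: 1024
Level 5: 512
Level 6: 256
Level 7: 128
Level 8: 64
Level 9: 32
Level 10: 16
Level 11: 8
Level 12: 4
Level 13: 2
Level 14: 1

The root is level 0 and the size-1 base case is level 14 (the tree spans levels 0 through 14, i.e. 15 levels counting the root), so the depth is the number of divisions: log_2(16384) = 14

The recursion tree depth is log_2(16384) = 14. At each level, the problem size is divided by 2, so it takes 14 divisions to reduce to a base case of size 1. The algorithm makes 1 recursive call at each level.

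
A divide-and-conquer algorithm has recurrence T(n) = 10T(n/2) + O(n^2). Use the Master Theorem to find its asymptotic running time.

Master Theorem for T(n) = 10T(n/2) + O(n^2):

a = 10, b = 2, c = 2
log_b(a) = log_2(10) = 3.3219

Case 1: c = 2 < log_2(10) = 3.3219
T(n) = O(n^(log_2 10))

For T(n) = 10T(n/2) + O(n^2): log_2(10) = 3.3219. This is Case 1 of the Master Theorem (c < log_b(a), work dominated by leaves), giving O(n^(log_2 10)).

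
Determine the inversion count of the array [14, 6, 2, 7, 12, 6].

Finding inversions in [14, 6, 2, 7, 12, 6]:

(0, 1): arr[0]=14 > arr[1]=6
(0, 2): arr[0]=14 > arr[2]=2
(0, 3): arr[0]=14 > arr[3]=7
(0, 4): arr[0]=14 > arr[4]=12
(0, 5): arr[0]=14 > arr[5]=6
(1, 2): arr[1]=6 > arr[2]=2
(3, 5): arr[3]=7 > arr[5]=6
(4, 5): arr[4]=12 > arr[5]=6

Total inversions: 8

The array has 8 inversion(s): (0,1), (0,2), (0,3), (0,4), (0,5), (1,2), (3,5), (4,5). Each pair (i,j) satisfies i < j and arr[i] > arr[j].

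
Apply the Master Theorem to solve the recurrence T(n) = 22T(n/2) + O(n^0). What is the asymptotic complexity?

Master Theorem for T(n) = 22T(n/2) + O(n^0):

a = 22, b = 2, c = 0
log_b(a) = log_2(22) = 4.4594

Case 1: c = 0 < log_2(22) = 4.4594
T(n) = O(n^(log_2 22))

For T(n) = 22T(n/2) + O(n^0): log_2(22) = 4.4594. This is Case 1 of the Master Theorem (c < log_b(a), work dominated by leaves), giving O(n^(log_2 22)).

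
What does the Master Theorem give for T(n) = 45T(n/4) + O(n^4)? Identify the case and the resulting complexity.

Master Theorem for T(n) = 45T(n/4) + O(n^4):

a = 45, b = 4, c = 4
log_b(a) = log_4(45) = 2.7459

Case 3: c = 4 > log_4(45) = 2.7459
T(n) = O(n^4) = O(n^4)

For T(n) = 45T(n/4) + O(n^4): log_4(45) = 2.7459. This is Case 3 of the Master Theorem (c > log_b(a), work dominated by root), giving O(n^4).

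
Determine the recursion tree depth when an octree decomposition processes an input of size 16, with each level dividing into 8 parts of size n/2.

For divide and conquer with division factor 2:

Problem sizes at each level:
Level 0: 16
Level 1: 8
Level 2: 4
Level 3: 2
Level 4: 1

The root is level 0 and the size-1 base case is level 4 (the tree spans levels 0 through 4, i.e. 5 levels counting the root), so the depth is the number of divisions: log_2(16) = 4

The recursion tree depth is log_2(16) = 4. At each level, the problem size is divided by 2, so it takes 4 divisions to reduce to a base case of size 1. The algorithm makes 8 recursive calls at each level.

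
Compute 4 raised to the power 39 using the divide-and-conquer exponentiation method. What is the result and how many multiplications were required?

Computing 4^39 by squaring (build up from 4^1; each line after the first costs one multiplication):

4^1 = 4
4^2 = (4^1)^2 = 4^2 = 16
4^4 = (4^2)^2 = 16^2 = 256
4^8 = (4^4)^2 = 256^2 = 65536
4^9 = 4 * 4^8 = 4 * 65536 = 262144
4^18 = (4^9)^2 = 262144^2 = 68719476736
4^19 = 4 * 4^18 = 4 * 68719476736 = 274877906944
4^38 = (4^19)^2 = 274877906944^2 = 75557863725914323419136
4^39 = 4 * 4^38 = 4 * 75557863725914323419136 = 302231454903657293676544

Result: 302231454903657293676544
Multiplications needed: 8 (8 lines after 4^1)

4^39 = 302231454903657293676544. Using exponentiation by squaring, this requires 8 multiplications. The key idea: if the exponent is even, square the half-power; if odd, multiply by the base once.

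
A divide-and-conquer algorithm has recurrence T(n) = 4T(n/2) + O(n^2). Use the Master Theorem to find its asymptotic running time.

Master Theorem for T(n) = 4T(n/2) + O(n^2):

a = 4, b = 2, c = 2
log_b(a) = log_2(4) = 2.0000

Case 2: c = 2 = log_2(4) = 2.0000
T(n) = O(n^2 log n) = O(n^2 log n)

For T(n) = 4T(n/2) + O(n^2): log_2(4) = 2.0000. This is Case 2 of the Master Theorem (c = log_b(a), equal work at all levels), giving O(n^2 log n).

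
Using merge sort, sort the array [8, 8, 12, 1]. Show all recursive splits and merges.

Merge sort trace:

Split: [8, 8, 12, 1] -> [8, 8] and [12, 1]
  Split: [8, 8] -> [8] and [8]
  Merge: [8] + [8] -> [8, 8]
  Split: [12, 1] -> [12] and [1]
  Merge: [12] + [1] -> [1, 12]
Merge: [8, 8] + [1, 12] -> [1, 8, 8, 12]

Final sorted array: [1, 8, 8, 12]

The merge sort proceeds by recursively splitting the array and merging sorted halves.
After all merges, the sorted array is [1, 8, 8, 12].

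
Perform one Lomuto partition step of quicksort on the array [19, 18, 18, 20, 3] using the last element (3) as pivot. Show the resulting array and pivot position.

Lomuto partition with pivot = 3:

Initial array: [19, 18, 18, 20, 3]

arr[0]=19 > 3: no swap
arr[1]=18 > 3: no swap
arr[2]=18 > 3: no swap
arr[3]=20 > 3: no swap

Place pivot at position 0: [3, 18, 18, 20, 19]
Pivot position: 0

After partitioning with pivot 3, the array becomes [3, 18, 18, 20, 19]. The pivot is placed at index 0. All elements to the left of the pivot are <= 3, and all elements to the right are > 3.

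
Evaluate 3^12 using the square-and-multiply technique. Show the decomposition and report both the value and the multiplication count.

Computing 3^12 by squaring (build up from 3^1; each line after the first costs one multiplication):

3^1 = 3
3^2 = (3^1)^2 = 3^2 = 9
3^3 = 3 * 3^2 = 3 * 9 = 27
3^6 = (3^3)^2 = 27^2 = 729
3^12 = (3^6)^2 = 729^2 = 531441

Result: 531441
Multiplications needed: 4 (4 lines after 3^1)

3^12 = 531441. Using exponentiation by squaring, this requires 4 multiplications. The key idea: if the exponent is even, square the half-power; if odd, multiply by the base once.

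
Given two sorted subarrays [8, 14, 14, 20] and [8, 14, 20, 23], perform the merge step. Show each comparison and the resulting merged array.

Merging process:

Compare 8 vs 8: take 8 from left. Merged: [8]
Compare 14 vs 8: take 8 from right. Merged: [8, 8]
Compare 14 vs 14: take 14 from left. Merged: [8, 8, 14]
Compare 14 vs 14: take 14 from left. Merged: [8, 8, 14, 14]
Compare 20 vs 14: take 14 from right. Merged: [8, 8, 14, 14, 14]
Compare 20 vs 20: take 20 from left. Merged: [8, 8, 14, 14, 14, 20]
Append remaining from right: [20, 23]. Merged: [8, 8, 14, 14, 14, 20, 20, 23]

Final merged array: [8, 8, 14, 14, 14, 20, 20, 23]
Total comparisons: 6

The merged array is [8, 8, 14, 14, 14, 20, 20, 23], requiring 6 comparisons. The merge step runs in O(n) time where n is the total number of elements.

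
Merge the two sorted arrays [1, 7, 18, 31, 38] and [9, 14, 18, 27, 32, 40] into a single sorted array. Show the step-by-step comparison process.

Merging process:

Compare 1 vs 9: take 1 from left. Merged: [1]
Compare 7 vs 9: take 7 from left. Merged: [1, 7]
Compare 18 vs 9: take 9 from right. Merged: [1, 7, 9]
Compare 18 vs 14: take 14 from right. Merged: [1, 7, 9, 14]
Compare 18 vs 18: take 18 from left. Merged: [1, 7, 9, 14, 18]
Compare 31 vs 18: take 18 from right. Merged: [1, 7, 9, 14, 18, 18]
Compare 31 vs 27: take 27 from right. Merged: [1, 7, 9, 14, 18, 18, 27]
Compare 31 vs 32: take 31 from left. Merged: [1, 7, 9, 14, 18, 18, 27, 31]
Compare 38 vs 32: take 32 from right. Merged: [1, 7, 9, 14, 18, 18, 27, 31, 32]
Compare 38 vs 40: take 38 from left. Merged: [1, 7, 9, 14, 18, 18, 27, 31, 32, 38]
Append remaining from right: [40]. Merged: [1, 7, 9, 14, 18, 18, 27, 31, 32, 38, 40]

Final merged array: [1, 7, 9, 14, 18, 18, 27, 31, 32, 38, 40]
Total comparisons: 10

The merged array is [1, 7, 9, 14, 18, 18, 27, 31, 32, 38, 40], requiring 10 comparisons. The merge step runs in O(n) time where n is the total number of elements.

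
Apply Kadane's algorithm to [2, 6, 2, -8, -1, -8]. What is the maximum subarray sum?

Using Kadane's algorithm on [2, 6, 2, -8, -1, -8]:

Scanning through the array:
Position 1 (value 6): max_ending_here = 8, max_so_far = 8
Position 2 (value 2): max_ending_here = 10, max_so_far = 10
Position 3 (value -8): max_ending_here = 2, max_so_far = 10
Position 4 (value -1): max_ending_here = 1, max_so_far = 10
Position 5 (value -8): max_ending_here = -7, max_so_far = 10

Maximum subarray: [2, 6, 2]
Maximum sum: 10

The maximum subarray is [2, 6, 2] with sum 10. This subarray runs from index 0 to index 2.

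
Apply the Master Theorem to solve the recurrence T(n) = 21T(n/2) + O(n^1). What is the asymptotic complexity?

Master Theorem for T(n) = 21T(n/2) + O(n^1):

a = 21, b = 2, c = 1
log_b(a) = log_2(21) = 4.3923

Case 1: c = 1 < log_2(21) = 4.3923
T(n) = O(n^(log_2 21))

For T(n) = 21T(n/2) + O(n^1): log_2(21) = 4.3923. This is Case 1 of the Master Theorem (c < log_b(a), work dominated by leaves), giving O(n^(log_2 21)).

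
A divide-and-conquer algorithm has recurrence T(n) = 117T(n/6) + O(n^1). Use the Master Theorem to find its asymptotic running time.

Master Theorem for T(n) = 117T(n/6) + O(n^1):

a = 117, b = 6, c = 1
log_b(a) = log_6(117) = 2.6578

Case 1: c = 1 < log_6(117) = 2.6578
T(n) = O(n^(log_6 117))

For T(n) = 117T(n/6) + O(n^1): log_6(117) = 2.6578. This is Case 1 of the Master Theorem (c < log_b(a), work dominated by leaves), giving O(n^(log_6 117)).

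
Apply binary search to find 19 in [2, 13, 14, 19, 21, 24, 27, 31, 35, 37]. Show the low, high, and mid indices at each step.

Binary search for 19 in [2, 13, 14, 19, 21, 24, 27, 31, 35, 37]:

lo=0, hi=9, mid=4, arr[mid]=21 -> 21 > 19, search left half
lo=0, hi=3, mid=1, arr[mid]=13 -> 13 < 19, search right half
lo=2, hi=3, mid=2, arr[mid]=14 -> 14 < 19, search right half
lo=3, hi=3, mid=3, arr[mid]=19 -> Found target at index 3!

Binary search finds 19 at index 3 after 4 comparisons. The search repeatedly halves the search space by comparing with the middle element.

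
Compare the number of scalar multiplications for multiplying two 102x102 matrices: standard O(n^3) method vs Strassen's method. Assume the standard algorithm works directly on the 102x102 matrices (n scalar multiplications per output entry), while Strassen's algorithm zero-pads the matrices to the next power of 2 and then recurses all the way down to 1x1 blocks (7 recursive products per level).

Matrix multiplication for 102x102 matrices:

Strassen's algorithm requires power-of-2 dimensions. Pad 102x102 to 128x128 (next power of 2).

Standard algorithm: 102^3 = 1061208 multiplications
Strassen's algorithm: 7^(log2(128)) = 7^7 = 823543 multiplications
Savings: 1061208 - 823543 = 237665 multiplications

Standard: 1061208 multiplications (102^3). Strassen: 823543 multiplications (7^7, after padding to 128x128). Strassen reduces 8 recursive multiplications to 7 at each level.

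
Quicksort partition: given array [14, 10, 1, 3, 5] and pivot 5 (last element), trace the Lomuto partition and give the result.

Lomuto partition with pivot = 5:

Initial array: [14, 10, 1, 3, 5]

arr[0]=14 > 5: no swap
arr[1]=10 > 5: no swap
arr[2]=1 <= 5: swap with position 0, array becomes [1, 10, 14, 3, 5]
arr[3]=3 <= 5: swap with position 1, array becomes [1, 3, 14, 10, 5]

Place pivot at position 2: [1, 3, 5, 10, 14]
Pivot position: 2

After partitioning with pivot 5, the array becomes [1, 3, 5, 10, 14]. The pivot is placed at index 2. All elements to the left of the pivot are <= 5, and all elements to the right are > 5.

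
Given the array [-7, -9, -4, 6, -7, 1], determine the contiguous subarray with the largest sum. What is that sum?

Using Kadane's algorithm on [-7, -9, -4, 6, -7, 1]:

Scanning through the array:
Position 1 (value -9): max_ending_here = -9, max_so_far = -7
Position 2 (value -4): max_ending_here = -4, max_so_far = -4
Position 3 (value 6): max_ending_here = 6, max_so_far = 6
Position 4 (value -7): max_ending_here = -1, max_so_far = 6
Position 5 (value 1): max_ending_here = 1, max_so_far = 6

Maximum subarray: [6]
Maximum sum: 6

The maximum subarray is [6] with sum 6. This subarray runs from index 3 to index 3.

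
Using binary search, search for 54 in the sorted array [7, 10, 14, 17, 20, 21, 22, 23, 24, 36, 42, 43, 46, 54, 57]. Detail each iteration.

Binary search for 54 in [7, 10, 14, 17, 20, 21, 22, 23, 24, 36, 42, 43, 46, 54, 57]:

lo=0, hi=14, mid=7, arr[mid]=23 -> 23 < 54, search right half
lo=8, hi=14, mid=11, arr[mid]=43 -> 43 < 54, search right half
lo=12, hi=14, mid=13, arr[mid]=54 -> Found target at index 13!

Binary search finds 54 at index 13 after 3 comparisons. The search repeatedly halves the search space by comparing with the middle element.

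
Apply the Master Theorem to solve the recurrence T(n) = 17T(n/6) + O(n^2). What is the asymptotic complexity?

Master Theorem for T(n) = 17T(n/6) + O(n^2):

a = 17, b = 6, c = 2
log_b(a) = log_6(17) = 1.5812

Case 3: c = 2 > log_6(17) = 1.5812
T(n) = O(n^2) = O(n^2)

For T(n) = 17T(n/6) + O(n^2): log_6(17) = 1.5812. This is Case 3 of the Master Theorem (c > log_b(a), work dominated by root), giving O(n^2).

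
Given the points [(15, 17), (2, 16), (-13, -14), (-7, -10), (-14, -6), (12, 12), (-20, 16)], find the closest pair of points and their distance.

Computing all pairwise distances among 7 points:

d((15, 17), (2, 16)) = 13.0384
d((15, 17), (-13, -14)) = 41.7732
d((15, 17), (-7, -10)) = 34.8281
d((15, 17), (-14, -6)) = 37.0135
d((15, 17), (12, 12)) = 5.831 <-- minimum
d((15, 17), (-20, 16)) = 35.0143
d((2, 16), (-13, -14)) = 33.541
d((2, 16), (-7, -10)) = 27.5136
d((2, 16), (-14, -6)) = 27.2029
d((2, 16), (12, 12)) = 10.7703
d((2, 16), (-20, 16)) = 22.0
d((-13, -14), (-7, -10)) = 7.2111
d((-13, -14), (-14, -6)) = 8.0623
d((-13, -14), (12, 12)) = 36.0694
d((-13, -14), (-20, 16)) = 30.8058
d((-7, -10), (-14, -6)) = 8.0623
d((-7, -10), (12, 12)) = 29.0689
d((-7, -10), (-20, 16)) = 29.0689
d((-14, -6), (12, 12)) = 31.6228
d((-14, -6), (-20, 16)) = 22.8035
d((12, 12), (-20, 16)) = 32.249

Closest pair: (15, 17) and (12, 12) with distance 5.831

The closest pair is (15, 17) and (12, 12) with Euclidean distance 5.831. For 7 points, brute-force pairwise comparison is shown above. For large n, the divide-and-conquer algorithm (sort by x, recurse on halves, check the dividing strip) achieves O(n log n).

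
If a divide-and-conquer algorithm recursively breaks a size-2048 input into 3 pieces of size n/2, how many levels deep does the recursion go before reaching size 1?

For divide and conquer with division factor 2:

Problem sizes at each level:
Level 0: 2048
Level 1: 1024
Level 2: 512
Level 3: 256
Level 4: 128
Level 5: 64
Level 6: 32
Level 7: 16
Level 8: 8
Level 9: 4
Level 10: 2
Level 11: 1

The root is level 0 and the size-1 base case is level 11 (the tree spans levels 0 through 11, i.e. 12 levels counting the root), so the depth is the number of divisions: log_2(2048) = 11

The recursion tree depth is log_2(2048) = 11. At each level, the problem size is divided by 2, so it takes 11 divisions to reduce to a base case of size 1. The algorithm makes 3 recursive calls at each level.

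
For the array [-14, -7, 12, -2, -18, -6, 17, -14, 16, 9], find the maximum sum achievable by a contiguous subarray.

Using Kadane's algorithm on [-14, -7, 12, -2, -18, -6, 17, -14, 16, 9]:

Scanning through the array:
Position 1 (value -7): max_ending_here = -7, max_so_far = -7
Position 2 (value 12): max_ending_here = 12, max_so_far = 12
Position 3 (value -2): max_ending_here = 10, max_so_far = 12
Position 4 (value -18): max_ending_here = -8, max_so_far = 12
Position 5 (value -6): max_ending_here = -6, max_so_far = 12
Position 6 (value 17): max_ending_here = 17, max_so_far = 17
Position 7 (value -14): max_ending_here = 3, max_so_far = 17
Position 8 (value 16): max_ending_here = 19, max_so_far = 19
Position 9 (value 9): max_ending_here = 28, max_so_far = 28

Maximum subarray: [17, -14, 16, 9]
Maximum sum: 28

The maximum subarray is [17, -14, 16, 9] with sum 28. This subarray runs from index 6 to index 9.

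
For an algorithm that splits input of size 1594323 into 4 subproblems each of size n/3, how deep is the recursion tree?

For divide and conquer with division factor 3:

Problem sizes at each level:
Level 0: 1594323
Level 1: 531441
Level 2: 177147
Level 3: 59049
Level 4: 19683
Level 5: 6561
Level 6: 2187
Level 7: 729
Level 8: 243
Level 9: 81
Level 10: 27
Level 11: 9
Level 12: 3
Level 13: 1

The root is level 0 and the size-1 base case is level 13 (the tree spans levels 0 through 13, i.e. 14 levels counting the root), so the depth is the number of divisions: log_3(1594323) = 13

The recursion tree depth is log_3(1594323) = 13. At each level, the problem size is divided by 3, so it takes 13 divisions to reduce to a base case of size 1. The algorithm makes 4 recursive calls at each level.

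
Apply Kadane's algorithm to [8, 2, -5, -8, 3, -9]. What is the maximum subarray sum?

Using Kadane's algorithm on [8, 2, -5, -8, 3, -9]:

Scanning through the array:
Position 1 (value 2): max_ending_here = 10, max_so_far = 10
Position 2 (value -5): max_ending_here = 5, max_so_far = 10
Position 3 (value -8): max_ending_here = -3, max_so_far = 10
Position 4 (value 3): max_ending_here = 3, max_so_far = 10
Position 5 (value -9): max_ending_here = -6, max_so_far = 10

Maximum subarray: [8, 2]
Maximum sum: 10

The maximum subarray is [8, 2] with sum 10. This subarray runs from index 0 to index 1.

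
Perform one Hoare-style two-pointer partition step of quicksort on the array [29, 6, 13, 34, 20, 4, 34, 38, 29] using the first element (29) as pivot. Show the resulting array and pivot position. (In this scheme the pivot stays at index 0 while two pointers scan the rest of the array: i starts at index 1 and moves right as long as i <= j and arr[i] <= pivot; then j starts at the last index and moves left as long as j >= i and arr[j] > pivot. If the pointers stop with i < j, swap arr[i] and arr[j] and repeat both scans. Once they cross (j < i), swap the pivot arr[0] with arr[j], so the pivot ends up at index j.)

Hoare-style two-pointer partition with pivot = 29:

Initial array: [29, 6, 13, 34, 20, 4, 34, 38, 29]

Pointers start at i = 1, j = 8.
i stops at index 3 (arr[3]=34 > 29), j stops at index 8 (arr[8]=29 <= 29): swap arr[3] and arr[8], array becomes [29, 6, 13, 29, 20, 4, 34, 38, 34]
i ends at 6, j ends at 5: the pointers have crossed (j < i), so scanning stops.

Swap pivot arr[0] with arr[5] to place pivot at position 5: [4, 6, 13, 29, 20, 29, 34, 38, 34]
Pivot position: 5

After partitioning with pivot 29, the array becomes [4, 6, 13, 29, 20, 29, 34, 38, 34]. The pivot is placed at index 5. All elements to the left of the pivot are <= 29, and all elements to the right are > 29.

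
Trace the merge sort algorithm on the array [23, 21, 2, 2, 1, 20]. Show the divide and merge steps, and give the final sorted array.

Merge sort trace:

Split: [23, 21, 2, 2, 1, 20] -> [23, 21, 2] and [2, 1, 20]
  Split: [23, 21, 2] -> [23] and [21, 2]
    Split: [21, 2] -> [21] and [2]
    Merge: [21] + [2] -> [2, 21]
  Merge: [23] + [2, 21] -> [2, 21, 23]
  Split: [2, 1, 20] -> [2] and [1, 20]
    Split: [1, 20] -> [1] and [20]
    Merge: [1] + [20] -> [1, 20]
  Merge: [2] + [1, 20] -> [1, 2, 20]
Merge: [2, 21, 23] + [1, 2, 20] -> [1, 2, 2, 20, 21, 23]

Final sorted array: [1, 2, 2, 20, 21, 23]

The merge sort proceeds by recursively splitting the array and merging sorted halves.
After all merges, the sorted array is [1, 2, 2, 20, 21, 23].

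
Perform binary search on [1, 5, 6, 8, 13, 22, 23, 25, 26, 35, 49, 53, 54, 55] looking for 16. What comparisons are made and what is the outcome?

Binary search for 16 in [1, 5, 6, 8, 13, 22, 23, 25, 26, 35, 49, 53, 54, 55]:

lo=0, hi=13, mid=6, arr[mid]=23 -> 23 > 16, search left half
lo=0, hi=5, mid=2, arr[mid]=6 -> 6 < 16, search right half
lo=3, hi=5, mid=4, arr[mid]=13 -> 13 < 16, search right half
lo=5, hi=5, mid=5, arr[mid]=22 -> 22 > 16, search left half
lo=5 > hi=4, target 16 not found

Binary search determines that 16 is not in the array after 4 comparisons. The search space was exhausted without finding the target.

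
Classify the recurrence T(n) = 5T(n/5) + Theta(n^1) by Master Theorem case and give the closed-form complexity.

Master Theorem for T(n) = 5T(n/5) + O(n^1):

a = 5, b = 5, c = 1
log_b(a) = log_5(5) = 1.0000

Case 2: c = 1 = log_5(5) = 1.0000
T(n) = O(n^1 log n) = O(n log n)

For T(n) = 5T(n/5) + O(n^1): log_5(5) = 1.0000. This is Case 2 of the Master Theorem (c = log_b(a), equal work at all levels), giving O(n log n).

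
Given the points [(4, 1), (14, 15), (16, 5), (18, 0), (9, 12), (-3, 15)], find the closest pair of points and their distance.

Computing all pairwise distances among 6 points:

d((4, 1), (14, 15)) = 17.2047
d((4, 1), (16, 5)) = 12.6491
d((4, 1), (18, 0)) = 14.0357
d((4, 1), (9, 12)) = 12.083
d((4, 1), (-3, 15)) = 15.6525
d((14, 15), (16, 5)) = 10.198
d((14, 15), (18, 0)) = 15.5242
d((14, 15), (9, 12)) = 5.831
d((14, 15), (-3, 15)) = 17.0
d((16, 5), (18, 0)) = 5.3852 <-- minimum
d((16, 5), (9, 12)) = 9.8995
d((16, 5), (-3, 15)) = 21.4709
d((18, 0), (9, 12)) = 15.0
d((18, 0), (-3, 15)) = 25.807
d((9, 12), (-3, 15)) = 12.3693

Closest pair: (16, 5) and (18, 0) with distance 5.3852

The closest pair is (16, 5) and (18, 0) with Euclidean distance 5.3852. For 6 points, brute-force pairwise comparison is shown above. For large n, the divide-and-conquer algorithm (sort by x, recurse on halves, check the dividing strip) achieves O(n log n).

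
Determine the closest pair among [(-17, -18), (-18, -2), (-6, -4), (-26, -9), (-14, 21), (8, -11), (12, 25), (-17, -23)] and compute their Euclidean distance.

Computing all pairwise distances among 8 points:

d((-17, -18), (-18, -2)) = 16.0312
d((-17, -18), (-6, -4)) = 17.8045
d((-17, -18), (-26, -9)) = 12.7279
d((-17, -18), (-14, 21)) = 39.1152
d((-17, -18), (8, -11)) = 25.9615
d((-17, -18), (12, 25)) = 51.8652
d((-17, -18), (-17, -23)) = 5.0 <-- minimum
d((-18, -2), (-6, -4)) = 12.1655
d((-18, -2), (-26, -9)) = 10.6301
d((-18, -2), (-14, 21)) = 23.3452
d((-18, -2), (8, -11)) = 27.5136
d((-18, -2), (12, 25)) = 40.3609
d((-18, -2), (-17, -23)) = 21.0238
d((-6, -4), (-26, -9)) = 20.6155
d((-6, -4), (-14, 21)) = 26.2488
d((-6, -4), (8, -11)) = 15.6525
d((-6, -4), (12, 25)) = 34.1321
d((-6, -4), (-17, -23)) = 21.9545
d((-26, -9), (-14, 21)) = 32.311
d((-26, -9), (8, -11)) = 34.0588
d((-26, -9), (12, 25)) = 50.9902
d((-26, -9), (-17, -23)) = 16.6433
d((-14, 21), (8, -11)) = 38.833
d((-14, 21), (12, 25)) = 26.3059
d((-14, 21), (-17, -23)) = 44.1022
d((8, -11), (12, 25)) = 36.2215
d((8, -11), (-17, -23)) = 27.7308
d((12, 25), (-17, -23)) = 56.0803

Closest pair: (-17, -18) and (-17, -23) with distance 5.0

The closest pair is (-17, -18) and (-17, -23) with Euclidean distance 5.0. For 8 points, brute-force pairwise comparison is shown above. For large n, the divide-and-conquer algorithm (sort by x, recurse on halves, check the dividing strip) achieves O(n log n).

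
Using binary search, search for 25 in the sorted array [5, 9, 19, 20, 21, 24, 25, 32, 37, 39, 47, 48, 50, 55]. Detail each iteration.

Binary search for 25 in [5, 9, 19, 20, 21, 24, 25, 32, 37, 39, 47, 48, 50, 55]:

lo=0, hi=13, mid=6, arr[mid]=25 -> Found target at index 6!

Binary search finds 25 at index 6 after 1 comparisons. The search repeatedly halves the search space by comparing with the middle element.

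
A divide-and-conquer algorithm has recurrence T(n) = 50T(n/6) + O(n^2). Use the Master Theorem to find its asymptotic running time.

Master Theorem for T(n) = 50T(n/6) + O(n^2):

a = 50, b = 6, c = 2
log_b(a) = log_6(50) = 2.1833

Case 1: c = 2 < log_6(50) = 2.1833
T(n) = O(n^(log_6 50))

For T(n) = 50T(n/6) + O(n^2): log_6(50) = 2.1833. This is Case 1 of the Master Theorem (c < log_b(a), work dominated by leaves), giving O(n^(log_6 50)).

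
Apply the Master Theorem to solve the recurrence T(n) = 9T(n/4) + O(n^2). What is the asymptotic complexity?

Master Theorem for T(n) = 9T(n/4) + O(n^2):

a = 9, b = 4, c = 2
log_b(a) = log_4(9) = 1.5850

Case 3: c = 2 > log_4(9) = 1.5850
T(n) = O(n^2) = O(n^2)

For T(n) = 9T(n/4) + O(n^2): log_4(9) = 1.5850. This is Case 3 of the Master Theorem (c > log_b(a), work dominated by root), giving O(n^2).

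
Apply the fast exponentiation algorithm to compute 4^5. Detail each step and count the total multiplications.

Computing 4^5 by squaring (build up from 4^1; each line after the first costs one multiplication):

4^1 = 4
4^2 = (4^1)^2 = 4^2 = 16
4^4 = (4^2)^2 = 16^2 = 256
4^5 = 4 * 4^4 = 4 * 256 = 1024

Result: 1024
Multiplications needed: 3 (3 lines after 4^1)

4^5 = 1024. Using exponentiation by squaring, this requires 3 multiplications. The key idea: if the exponent is even, square the half-power; if odd, multiply by the base once.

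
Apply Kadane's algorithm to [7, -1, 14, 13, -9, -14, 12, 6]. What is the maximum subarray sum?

Using Kadane's algorithm on [7, -1, 14, 13, -9, -14, 12, 6]:

Scanning through the array:
Position 1 (value -1): max_ending_here = 6, max_so_far = 7
Position 2 (value 14): max_ending_here = 20, max_so_far = 20
Position 3 (value 13): max_ending_here = 33, max_so_far = 33
Position 4 (value -9): max_ending_here = 24, max_so_far = 33
Position 5 (value -14): max_ending_here = 10, max_so_far = 33
Position 6 (value 12): max_ending_here = 22, max_so_far = 33
Position 7 (value 6): max_ending_here = 28, max_so_far = 33

Maximum subarray: [7, -1, 14, 13]
Maximum sum: 33

The maximum subarray is [7, -1, 14, 13] with sum 33. This subarray runs from index 0 to index 3.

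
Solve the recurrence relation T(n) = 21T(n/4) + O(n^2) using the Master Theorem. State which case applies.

Master Theorem for T(n) = 21T(n/4) + O(n^2):

a = 21, b = 4, c = 2
log_b(a) = log_4(21) = 2.1962

Case 1: c = 2 < log_4(21) = 2.1962
T(n) = O(n^(log_4 21))

For T(n) = 21T(n/4) + O(n^2): log_4(21) = 2.1962. This is Case 1 of the Master Theorem (c < log_b(a), work dominated by leaves), giving O(n^(log_4 21)).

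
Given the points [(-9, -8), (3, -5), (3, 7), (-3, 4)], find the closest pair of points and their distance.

Computing all pairwise distances among 4 points:

d((-9, -8), (3, -5)) = 12.3693
d((-9, -8), (3, 7)) = 19.2094
d((-9, -8), (-3, 4)) = 13.4164
d((3, -5), (3, 7)) = 12.0
d((3, -5), (-3, 4)) = 10.8167
d((3, 7), (-3, 4)) = 6.7082 <-- minimum

Closest pair: (3, 7) and (-3, 4) with distance 6.7082

The closest pair is (3, 7) and (-3, 4) with Euclidean distance 6.7082. For 4 points, brute-force pairwise comparison is shown above. For large n, the divide-and-conquer algorithm (sort by x, recurse on halves, check the dividing strip) achieves O(n log n).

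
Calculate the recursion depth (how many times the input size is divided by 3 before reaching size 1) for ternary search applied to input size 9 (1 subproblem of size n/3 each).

For divide and conquer with division factor 3:

Problem sizes at each level:
Level 0: 9
Level 1: 3
Level 2: 1

The root is level 0 and the size-1 base case is level 2 (the tree spans levels 0 through 2, i.e. 3 levels counting the root), so the depth is the number of divisions: log_3(9) = 2

The recursion tree depth is log_3(9) = 2. At each level, the problem size is divided by 3, so it takes 2 divisions to reduce to a base case of size 1. The algorithm makes 1 recursive call at each level.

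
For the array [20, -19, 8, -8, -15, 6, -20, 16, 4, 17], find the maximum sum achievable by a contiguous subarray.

Using Kadane's algorithm on [20, -19, 8, -8, -15, 6, -20, 16, 4, 17]:

Scanning through the array:
Position 1 (value -19): max_ending_here = 1, max_so_far = 20
Position 2 (value 8): max_ending_here = 9, max_so_far = 20
Position 3 (value -8): max_ending_here = 1, max_so_far = 20
Position 4 (value -15): max_ending_here = -14, max_so_far = 20
Position 5 (value 6): max_ending_here = 6, max_so_far = 20
Position 6 (value -20): max_ending_here = -14, max_so_far = 20
Position 7 (value 16): max_ending_here = 16, max_so_far = 20
Position 8 (value 4): max_ending_here = 20, max_so_far = 20
Position 9 (value 17): max_ending_here = 37, max_so_far = 37

Maximum subarray: [16, 4, 17]
Maximum sum: 37

The maximum subarray is [16, 4, 17] with sum 37. This subarray runs from index 7 to index 9.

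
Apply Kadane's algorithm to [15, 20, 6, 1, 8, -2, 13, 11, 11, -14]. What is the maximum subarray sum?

Using Kadane's algorithm on [15, 20, 6, 1, 8, -2, 13, 11, 11, -14]:

Scanning through the array:
Position 1 (value 20): max_ending_here = 35, max_so_far = 35
Position 2 (value 6): max_ending_here = 41, max_so_far = 41
Position 3 (value 1): max_ending_here = 42, max_so_far = 42
Position 4 (value 8): max_ending_here = 50, max_so_far = 50
Position 5 (value -2): max_ending_here = 48, max_so_far = 50
Position 6 (value 13): max_ending_here = 61, max_so_far = 61
Position 7 (value 11): max_ending_here = 72, max_so_far = 72
Position 8 (value 11): max_ending_here = 83, max_so_far = 83
Position 9 (value -14): max_ending_here = 69, max_so_far = 83

Maximum subarray: [15, 20, 6, 1, 8, -2, 13, 11, 11]
Maximum sum: 83

The maximum subarray is [15, 20, 6, 1, 8, -2, 13, 11, 11] with sum 83. This subarray runs from index 0 to index 8.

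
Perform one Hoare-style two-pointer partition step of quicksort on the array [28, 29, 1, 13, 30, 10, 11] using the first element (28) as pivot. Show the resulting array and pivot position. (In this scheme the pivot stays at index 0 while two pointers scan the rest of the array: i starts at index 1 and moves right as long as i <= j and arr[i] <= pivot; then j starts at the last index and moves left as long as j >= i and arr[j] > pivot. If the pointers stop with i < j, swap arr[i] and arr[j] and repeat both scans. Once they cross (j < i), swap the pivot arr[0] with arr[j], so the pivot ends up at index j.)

Hoare-style two-pointer partition with pivot = 28:

Initial array: [28, 29, 1, 13, 30, 10, 11]

Pointers start at i = 1, j = 6.
i stops at index 1 (arr[1]=29 > 28), j stops at index 6 (arr[6]=11 <= 28): swap arr[1] and arr[6], array becomes [28, 11, 1, 13, 30, 10, 29]
i stops at index 4 (arr[4]=30 > 28), j stops at index 5 (arr[5]=10 <= 28): swap arr[4] and arr[5], array becomes [28, 11, 1, 13, 10, 30, 29]
i ends at 5, j ends at 4: the pointers have crossed (j < i), so scanning stops.

Swap pivot arr[0] with arr[4] to place pivot at position 4: [10, 11, 1, 13, 28, 30, 29]
Pivot position: 4

After partitioning with pivot 28, the array becomes [10, 11, 1, 13, 28, 30, 29]. The pivot is placed at index 4. All elements to the left of the pivot are <= 28, and all elements to the right are > 28.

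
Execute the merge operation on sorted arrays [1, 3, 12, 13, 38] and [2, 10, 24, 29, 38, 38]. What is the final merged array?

Merging process:

Compare 1 vs 2: take 1 from left. Merged: [1]
Compare 3 vs 2: take 2 from right. Merged: [1, 2]
Compare 3 vs 10: take 3 from left. Merged: [1, 2, 3]
Compare 12 vs 10: take 10 from right. Merged: [1, 2, 3, 10]
Compare 12 vs 24: take 12 from left. Merged: [1, 2, 3, 10, 12]
Compare 13 vs 24: take 13 from left. Merged: [1, 2, 3, 10, 12, 13]
Compare 38 vs 24: take 24 from right. Merged: [1, 2, 3, 10, 12, 13, 24]
Compare 38 vs 29: take 29 from right. Merged: [1, 2, 3, 10, 12, 13, 24, 29]
Compare 38 vs 38: take 38 from left. Merged: [1, 2, 3, 10, 12, 13, 24, 29, 38]
Append remaining from right: [38, 38]. Merged: [1, 2, 3, 10, 12, 13, 24, 29, 38, 38, 38]

Final merged array: [1, 2, 3, 10, 12, 13, 24, 29, 38, 38, 38]
Total comparisons: 9

The merged array is [1, 2, 3, 10, 12, 13, 24, 29, 38, 38, 38], requiring 9 comparisons. The merge step runs in O(n) time where n is the total number of elements.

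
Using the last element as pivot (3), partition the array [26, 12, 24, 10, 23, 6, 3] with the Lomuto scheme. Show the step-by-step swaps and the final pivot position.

Lomuto partition with pivot = 3:

Initial array: [26, 12, 24, 10, 23, 6, 3]

arr[0]=26 > 3: no swap
arr[1]=12 > 3: no swap
arr[2]=24 > 3: no swap
arr[3]=10 > 3: no swap
arr[4]=23 > 3: no swap
arr[5]=6 > 3: no swap

Place pivot at position 0: [3, 12, 24, 10, 23, 6, 26]
Pivot position: 0

After partitioning with pivot 3, the array becomes [3, 12, 24, 10, 23, 6, 26]. The pivot is placed at index 0. All elements to the left of the pivot are <= 3, and all elements to the right are > 3.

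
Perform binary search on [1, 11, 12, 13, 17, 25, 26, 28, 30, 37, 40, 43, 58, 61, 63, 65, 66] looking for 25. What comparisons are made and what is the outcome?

Binary search for 25 in [1, 11, 12, 13, 17, 25, 26, 28, 30, 37, 40, 43, 58, 61, 63, 65, 66]:

lo=0, hi=16, mid=8, arr[mid]=30 -> 30 > 25, search left half
lo=0, hi=7, mid=3, arr[mid]=13 -> 13 < 25, search right half
lo=4, hi=7, mid=5, arr[mid]=25 -> Found target at index 5!

Binary search finds 25 at index 5 after 3 comparisons. The search repeatedly halves the search space by comparing with the middle element.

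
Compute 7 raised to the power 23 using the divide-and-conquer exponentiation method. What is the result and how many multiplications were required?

Computing 7^23 by squaring (build up from 7^1; each line after the first costs one multiplication):

7^1 = 7
7^2 = (7^1)^2 = 7^2 = 49
7^4 = (7^2)^2 = 49^2 = 2401
7^5 = 7 * 7^4 = 7 * 2401 = 16807
7^10 = (7^5)^2 = 16807^2 = 282475249
7^11 = 7 * 7^10 = 7 * 282475249 = 1977326743
7^22 = (7^11)^2 = 1977326743^2 = 3909821048582988049
7^23 = 7 * 7^22 = 7 * 3909821048582988049 = 27368747340080916343

Result: 27368747340080916343
Multiplications needed: 7 (7 lines after 7^1)

7^23 = 27368747340080916343. Using exponentiation by squaring, this requires 7 multiplications. The key idea: if the exponent is even, square the half-power; if odd, multiply by the base once.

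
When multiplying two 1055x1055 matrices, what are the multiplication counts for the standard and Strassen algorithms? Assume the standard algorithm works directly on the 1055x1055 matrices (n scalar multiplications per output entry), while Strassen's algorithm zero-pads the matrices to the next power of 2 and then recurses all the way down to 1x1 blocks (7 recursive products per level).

Matrix multiplication for 1055x1055 matrices:

Strassen's algorithm requires power-of-2 dimensions. Pad 1055x1055 to 2048x2048 (next power of 2).

Standard algorithm: 1055^3 = 1174241375 multiplications
Strassen's algorithm: 7^(log2(2048)) = 7^11 = 1977326743 multiplications
Difference: 1174241375 - 1977326743 = -803085368 (Strassen uses MORE here due to padding overhead — for small or just-over-power-of-2 n, padding can outweigh the per-level savings)

Standard: 1174241375 multiplications (1055^3). Strassen: 1977326743 multiplications (7^11, after padding to 2048x2048). Strassen reduces 8 recursive multiplications to 7 at each level.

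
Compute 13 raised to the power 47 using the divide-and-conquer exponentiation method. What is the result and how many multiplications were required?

Computing 13^47 by squaring (build up from 13^1; each line after the first costs one multiplication):

13^1 = 13
13^2 = (13^1)^2 = 13^2 = 169
13^4 = (13^2)^2 = 169^2 = 28561
13^5 = 13 * 13^4 = 13 * 28561 = 371293
13^10 = (13^5)^2 = 371293^2 = 137858491849
13^11 = 13 * 13^10 = 13 * 137858491849 = 1792160394037
13^22 = (13^11)^2 = 1792160394037^2 = 3211838877954855105157369
13^23 = 13 * 13^22 = 13 * 3211838877954855105157369 = 41753905413413116367045797
13^46 = (13^23)^2 = 41753905413413116367045797^2 = 1743388617272249143997555461487119439669521095365209
13^47 = 13 * 13^46 = 13 * 1743388617272249143997555461487119439669521095365209 = 22664052024539238871968220999332552715703774239747717

Result: 22664052024539238871968220999332552715703774239747717
Multiplications needed: 9 (9 lines after 13^1)

13^47 = 22664052024539238871968220999332552715703774239747717. Using exponentiation by squaring, this requires 9 multiplications. The key idea: if the exponent is even, square the half-power; if odd, multiply by the base once.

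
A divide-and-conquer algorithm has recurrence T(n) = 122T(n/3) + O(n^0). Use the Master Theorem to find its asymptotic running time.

Master Theorem for T(n) = 122T(n/3) + O(n^0):

a = 122, b = 3, c = 0
log_b(a) = log_3(122) = 4.3728

Case 1: c = 0 < log_3(122) = 4.3728
T(n) = O(n^(log_3 122))

For T(n) = 122T(n/3) + O(n^0): log_3(122) = 4.3728. This is Case 1 of the Master Theorem (c < log_b(a), work dominated by leaves), giving O(n^(log_3 122)).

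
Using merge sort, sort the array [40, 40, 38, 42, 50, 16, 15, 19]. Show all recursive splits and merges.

Merge sort trace:

Split: [40, 40, 38, 42, 50, 16, 15, 19] -> [40, 40, 38, 42] and [50, 16, 15, 19]
  Split: [40, 40, 38, 42] -> [40, 40] and [38, 42]
    Split: [40, 40] -> [40] and [40]
    Merge: [40] + [40] -> [40, 40]
    Split: [38, 42] -> [38] and [42]
    Merge: [38] + [42] -> [38, 42]
  Merge: [40, 40] + [38, 42] -> [38, 40, 40, 42]
  Split: [50, 16, 15, 19] -> [50, 16] and [15, 19]
    Split: [50, 16] -> [50] and [16]
    Merge: [50] + [16] -> [16, 50]
    Split: [15, 19] -> [15] and [19]
    Merge: [15] + [19] -> [15, 19]
  Merge: [16, 50] + [15, 19] -> [15, 16, 19, 50]
Merge: [38, 40, 40, 42] + [15, 16, 19, 50] -> [15, 16, 19, 38, 40, 40, 42, 50]

Final sorted array: [15, 16, 19, 38, 40, 40, 42, 50]

The merge sort proceeds by recursively splitting the array and merging sorted halves.
After all merges, the sorted array is [15, 16, 19, 38, 40, 40, 42, 50].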